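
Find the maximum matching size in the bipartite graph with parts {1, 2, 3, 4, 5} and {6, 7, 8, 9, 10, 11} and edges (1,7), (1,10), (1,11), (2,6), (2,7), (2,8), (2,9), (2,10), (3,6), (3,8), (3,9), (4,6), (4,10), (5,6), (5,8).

Step 1: List the neighbors of each left vertex:
  1: 7, 10, 11
  2: 6, 7, 8, 9, 10
  3: 6, 8, 9
  4: 6, 10
  5: 6, 8

Step 2: Greedily match left vertices, then look for augmenting paths:
  Match 1 -- 7
  Match 2 -- 9
  Match 3 -- 8
  Match 4 -- 10
  Match 5 -- 6
  No augmenting path remains.

Step 3: Verify this is maximum:
  Matching size 5 = min(|L|, |R|) = min(5, 6), which is an upper bound, so this matching is maximum.

Maximum matching: {(1,7), (2,9), (3,8), (4,10), (5,6)}
Size: 5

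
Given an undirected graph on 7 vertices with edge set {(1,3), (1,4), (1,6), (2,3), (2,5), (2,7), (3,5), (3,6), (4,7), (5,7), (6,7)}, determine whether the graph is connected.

Step 1: Build adjacency list from edges:
  1: 3, 4, 6
  2: 3, 5, 7
  3: 1, 2, 5, 6
  4: 1, 7
  5: 2, 3, 7
  6: 1, 3, 7
  7: 2, 4, 5, 6

Step 2: Run BFS/DFS from vertex 1:
  Visited: {1, 3, 4, 6, 2, 5, 7}
  Reached 7 of 7 vertices

Step 3: All 7 vertices reached from vertex 1, so the graph is connected.
Answer: Yes, the graph is connected.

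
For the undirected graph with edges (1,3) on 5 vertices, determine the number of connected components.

Step 1: Build adjacency list from edges:
  1: 3
  2: (none)
  3: 1
  4: (none)
  5: (none)

Step 2: Run BFS/DFS from vertex 1:
  Visited: {1, 3}
  Reached 2 of 5 vertices

Step 3: Only 2 of 5 vertices reached. Graph is disconnected.
Connected components: {1, 3}, {2}, {4}, {5}
Number of connected components: 4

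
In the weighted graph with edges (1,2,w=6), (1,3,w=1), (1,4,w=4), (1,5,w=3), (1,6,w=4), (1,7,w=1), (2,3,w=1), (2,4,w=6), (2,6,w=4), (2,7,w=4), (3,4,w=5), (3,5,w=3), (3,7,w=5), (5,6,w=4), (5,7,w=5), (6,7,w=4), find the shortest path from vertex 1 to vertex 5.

Step 1: Build adjacency list with weights:
  1: 2(w=6), 3(w=1), 4(w=4), 5(w=3), 6(w=4), 7(w=1)
  2: 1(w=6), 3(w=1), 4(w=6), 6(w=4), 7(w=4)
  3: 1(w=1), 2(w=1), 4(w=5), 5(w=3), 7(w=5)
  4: 1(w=4), 2(w=6), 3(w=5)
  5: 1(w=3), 3(w=3), 6(w=4), 7(w=5)
  6: 1(w=4), 2(w=4), 5(w=4), 7(w=4)
  7: 1(w=1), 2(w=4), 3(w=5), 5(w=5), 6(w=4)

Step 2: Apply Dijkstra's algorithm from vertex 1:
  Visit vertex 1 (distance=0)
    Update dist[2] = 6
    Update dist[3] = 1
    Update dist[4] = 4
    Update dist[5] = 3
    Update dist[6] = 4
    Update dist[7] = 1
  Visit vertex 3 (distance=1)
    Update dist[2] = 2
  Visit vertex 7 (distance=1)
  Visit vertex 2 (distance=2)
  Visit vertex 5 (distance=3)

Step 3: Shortest path: 1 -> 5
Total weight: 3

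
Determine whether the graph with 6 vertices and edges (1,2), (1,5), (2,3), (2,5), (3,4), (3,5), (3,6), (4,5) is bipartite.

Step 1: Attempt 2-coloring using BFS:
  Start at vertex 1, assign color 0
  Color vertex 2 with color 1 (neighbor of 1)
  Color vertex 5 with color 1 (neighbor of 1)
  Color vertex 3 with color 0 (neighbor of 2)

Step 2: Conflict found! Vertices 2 and 5 are adjacent but have the same color.
This means the graph contains an odd cycle.

The graph is NOT bipartite.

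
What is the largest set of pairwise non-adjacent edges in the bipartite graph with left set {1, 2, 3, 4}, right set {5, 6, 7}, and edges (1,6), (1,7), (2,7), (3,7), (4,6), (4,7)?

Step 1: List the neighbors of each left vertex:
  1: 6, 7
  2: 7
  3: 7
  4: 6, 7

Step 2: Greedily match left vertices, then look for augmenting paths:
  Match 1 -- 6
  Match 2 -- 7
  No augmenting path remains.

Step 3: Verify this is maximum:
  Matching has size 2. The vertex set {6, 7} covers every edge and has size 2; any matching has at most one edge per cover vertex, so 2 is maximum (König's theorem).

Maximum matching: {(1,6), (2,7)}
Size: 2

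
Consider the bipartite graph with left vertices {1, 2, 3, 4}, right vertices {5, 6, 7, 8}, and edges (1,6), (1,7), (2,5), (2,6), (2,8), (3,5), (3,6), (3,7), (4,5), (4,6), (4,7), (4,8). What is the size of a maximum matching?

Step 1: List the neighbors of each left vertex:
  1: 6, 7
  2: 5, 6, 8
  3: 5, 6, 7
  4: 5, 6, 7, 8

Step 2: Greedily match left vertices, then look for augmenting paths:
  Match 1 -- 6
  Match 2 -- 5
  Match 3 -- 7
  Match 4 -- 8
  No augmenting path remains.

Step 3: Verify this is maximum:
  Matching size 4 = min(|L|, |R|) = min(4, 4), which is an upper bound, so this matching is maximum.

Maximum matching: {(1,6), (2,5), (3,7), (4,8)}
Size: 4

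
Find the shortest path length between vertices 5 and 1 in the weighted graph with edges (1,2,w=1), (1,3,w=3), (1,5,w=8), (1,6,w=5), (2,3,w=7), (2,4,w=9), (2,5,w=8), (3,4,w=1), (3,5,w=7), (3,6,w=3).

Step 1: Build adjacency list with weights:
  1: 2(w=1), 3(w=3), 5(w=8), 6(w=5)
  2: 1(w=1), 3(w=7), 4(w=9), 5(w=8)
  3: 1(w=3), 2(w=7), 4(w=1), 5(w=7), 6(w=3)
  4: 2(w=9), 3(w=1)
  5: 1(w=8), 2(w=8), 3(w=7)
  6: 1(w=5), 3(w=3)

Step 2: Apply Dijkstra's algorithm from vertex 5:
  Visit vertex 5 (distance=0)
    Update dist[1] = 8
    Update dist[2] = 8
    Update dist[3] = 7
  Visit vertex 3 (distance=7)
    Update dist[4] = 8
    Update dist[6] = 10
  Visit vertex 1 (distance=8)

Step 3: Shortest path: 5 -> 1
Total weight: 8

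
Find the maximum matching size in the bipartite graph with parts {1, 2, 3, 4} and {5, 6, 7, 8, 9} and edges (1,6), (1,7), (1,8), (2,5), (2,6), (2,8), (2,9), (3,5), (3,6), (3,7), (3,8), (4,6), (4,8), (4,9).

Step 1: List the neighbors of each left vertex:
  1: 6, 7, 8
  2: 5, 6, 8, 9
  3: 5, 6, 7, 8
  4: 6, 8, 9

Step 2: Greedily match left vertices, then look for augmenting paths:
  Match 1 -- 6
  Match 2 -- 5
  Match 3 -- 7
  Match 4 -- 8
  No augmenting path remains.

Step 3: Verify this is maximum:
  Matching size 4 = min(|L|, |R|) = min(4, 5), which is an upper bound, so this matching is maximum.

Maximum matching: {(1,6), (2,5), (3,7), (4,8)}
Size: 4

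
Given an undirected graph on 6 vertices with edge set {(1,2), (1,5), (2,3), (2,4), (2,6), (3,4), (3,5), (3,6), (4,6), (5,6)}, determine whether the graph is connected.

Step 1: Build adjacency list from edges:
  1: 2, 5
  2: 1, 3, 4, 6
  3: 2, 4, 5, 6
  4: 2, 3, 6
  5: 1, 3, 6
  6: 2, 3, 4, 5

Step 2: Run BFS/DFS from vertex 1:
  Visited: {1, 2, 5, 3, 4, 6}
  Reached 6 of 6 vertices

Step 3: All 6 vertices reached from vertex 1, so the graph is connected.
Answer: Yes, the graph is connected.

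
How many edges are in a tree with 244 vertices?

A tree on n vertices always has exactly n - 1 edges.
For n = 244: edges = 244 - 1 = 243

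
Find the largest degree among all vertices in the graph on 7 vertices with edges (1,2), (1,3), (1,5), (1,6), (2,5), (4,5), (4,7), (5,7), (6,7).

Step 1: Count edges incident to each vertex:
  deg(1) = 4 (neighbors: 2, 3, 5, 6)
  deg(2) = 2 (neighbors: 1, 5)
  deg(3) = 1 (neighbors: 1)
  deg(4) = 2 (neighbors: 5, 7)
  deg(5) = 4 (neighbors: 1, 2, 4, 7)
  deg(6) = 2 (neighbors: 1, 7)
  deg(7) = 3 (neighbors: 4, 5, 6)

Step 2: Find maximum:
  max(4, 2, 1, 2, 4, 2, 3) = 4 (vertex 1)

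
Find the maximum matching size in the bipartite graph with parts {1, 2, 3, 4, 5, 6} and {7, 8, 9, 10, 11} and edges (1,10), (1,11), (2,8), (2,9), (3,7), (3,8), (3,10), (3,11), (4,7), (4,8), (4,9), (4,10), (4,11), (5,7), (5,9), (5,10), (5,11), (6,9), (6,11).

Step 1: List the neighbors of each left vertex:
  1: 10, 11
  2: 8, 9
  3: 7, 8, 10, 11
  4: 7, 8, 9, 10, 11
  5: 7, 9, 10, 11
  6: 9, 11

Step 2: Greedily match left vertices, then look for augmenting paths:
  Match 1 -- 10
  Match 2 -- 8
  Match 3 -- 7
  Match 4 -- 9
  Match 5 -- 11
  No augmenting path remains.

Step 3: Verify this is maximum:
  Matching size 5 = min(|L|, |R|) = min(6, 5), which is an upper bound, so this matching is maximum.

Maximum matching: {(1,10), (2,8), (3,7), (4,9), (5,11)}
Size: 5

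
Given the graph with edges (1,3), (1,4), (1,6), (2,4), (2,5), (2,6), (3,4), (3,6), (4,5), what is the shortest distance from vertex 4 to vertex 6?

Step 1: Build adjacency list:
  1: 3, 4, 6
  2: 4, 5, 6
  3: 1, 4, 6
  4: 1, 2, 3, 5
  5: 2, 4
  6: 1, 2, 3

Step 2: BFS from vertex 4 to find shortest path to 6:
  vertex 1 reached at distance 1
  vertex 2 reached at distance 1
  vertex 3 reached at distance 1
  vertex 5 reached at distance 1
  vertex 6 reached at distance 2

Step 3: Shortest path: 4 -> 3 -> 6
Path length: 2 edges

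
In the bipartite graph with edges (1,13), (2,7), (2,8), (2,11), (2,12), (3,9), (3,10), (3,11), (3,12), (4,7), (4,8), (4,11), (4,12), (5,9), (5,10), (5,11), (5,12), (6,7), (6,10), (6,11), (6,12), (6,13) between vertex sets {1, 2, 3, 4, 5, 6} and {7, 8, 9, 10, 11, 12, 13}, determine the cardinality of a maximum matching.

Step 1: List the neighbors of each left vertex:
  1: 13
  2: 7, 8, 11, 12
  3: 9, 10, 11, 12
  4: 7, 8, 11, 12
  5: 9, 10, 11, 12
  6: 7, 10, 11, 12, 13

Step 2: Greedily match left vertices, then look for augmenting paths:
  Match 1 -- 13
  Match 2 -- 7
  Match 3 -- 9
  Match 4 -- 8
  Match 5 -- 10
  Match 6 -- 11
  No augmenting path remains.

Step 3: Verify this is maximum:
  Matching size 6 = min(|L|, |R|) = min(6, 7), which is an upper bound, so this matching is maximum.

Maximum matching: {(1,13), (2,7), (3,9), (4,8), (5,10), (6,11)}
Size: 6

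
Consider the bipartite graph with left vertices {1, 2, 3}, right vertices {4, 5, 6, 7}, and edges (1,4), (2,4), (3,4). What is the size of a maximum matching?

Step 1: List the neighbors of each left vertex:
  1: 4
  2: 4
  3: 4

Step 2: Greedily match left vertices, then look for augmenting paths:
  Match 1 -- 4
  No augmenting path remains.

Step 3: Verify this is maximum:
  Matching has size 1. The vertex set {4} covers every edge and has size 1; any matching has at most one edge per cover vertex, so 1 is maximum (König's theorem).

Maximum matching: {(1,4)}
Size: 1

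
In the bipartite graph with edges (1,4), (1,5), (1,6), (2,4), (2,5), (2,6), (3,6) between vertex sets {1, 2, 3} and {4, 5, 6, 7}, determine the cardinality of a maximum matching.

Step 1: List the neighbors of each left vertex:
  1: 4, 5, 6
  2: 4, 5, 6
  3: 6

Step 2: Greedily match left vertices, then look for augmenting paths:
  Match 1 -- 4
  Match 2 -- 5
  Match 3 -- 6
  No augmenting path remains.

Step 3: Verify this is maximum:
  Matching size 3 = min(|L|, |R|) = min(3, 4), which is an upper bound, so this matching is maximum.

Maximum matching: {(1,4), (2,5), (3,6)}
Size: 3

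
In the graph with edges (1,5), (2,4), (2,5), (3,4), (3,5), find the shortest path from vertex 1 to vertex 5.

Step 1: Build adjacency list:
  1: 5
  2: 4, 5
  3: 4, 5
  4: 2, 3
  5: 1, 2, 3

Step 2: BFS from vertex 1 to find shortest path to 5:
  vertex 5 reached at distance 1

Step 3: Shortest path: 1 -> 5
Path length: 1 edge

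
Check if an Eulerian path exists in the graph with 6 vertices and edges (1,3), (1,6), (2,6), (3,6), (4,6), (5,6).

Step 1: Find the degree of each vertex:
  deg(1) = 2
  deg(2) = 1
  deg(3) = 2
  deg(4) = 1
  deg(5) = 1
  deg(6) = 5

Step 2: Count vertices with odd degree:
  Odd-degree vertices: 2, 4, 5, 6 (4 total)

Step 3: Apply Euler's theorem:
  - Eulerian circuit exists iff graph is connected and all vertices have even degree
  - Eulerian path exists iff graph is connected and has 0 or 2 odd-degree vertices

Graph has 4 odd-degree vertices (need 0 or 2).
Neither Eulerian path nor Eulerian circuit exists.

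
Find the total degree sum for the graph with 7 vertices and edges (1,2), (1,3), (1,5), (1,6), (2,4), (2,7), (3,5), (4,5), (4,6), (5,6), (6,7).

Step 1: Count edges incident to each vertex:
  deg(1) = 4 (neighbors: 2, 3, 5, 6)
  deg(2) = 3 (neighbors: 1, 4, 7)
  deg(3) = 2 (neighbors: 1, 5)
  deg(4) = 3 (neighbors: 2, 5, 6)
  deg(5) = 4 (neighbors: 1, 3, 4, 6)
  deg(6) = 4 (neighbors: 1, 4, 5, 7)
  deg(7) = 2 (neighbors: 2, 6)

Step 2: Sum all degrees:
  4 + 3 + 2 + 3 + 4 + 4 + 2 = 22

Verification: sum of degrees = 2 * |E| = 2 * 11 = 22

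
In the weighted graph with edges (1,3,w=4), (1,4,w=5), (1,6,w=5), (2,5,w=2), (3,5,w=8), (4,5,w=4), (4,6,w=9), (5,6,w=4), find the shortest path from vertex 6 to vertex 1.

Step 1: Build adjacency list with weights:
  1: 3(w=4), 4(w=5), 6(w=5)
  2: 5(w=2)
  3: 1(w=4), 5(w=8)
  4: 1(w=5), 5(w=4), 6(w=9)
  5: 2(w=2), 3(w=8), 4(w=4), 6(w=4)
  6: 1(w=5), 4(w=9), 5(w=4)

Step 2: Apply Dijkstra's algorithm from vertex 6:
  Visit vertex 6 (distance=0)
    Update dist[1] = 5
    Update dist[4] = 9
    Update dist[5] = 4
  Visit vertex 5 (distance=4)
    Update dist[2] = 6
    Update dist[3] = 12
    Update dist[4] = 8
  Visit vertex 1 (distance=5)
    Update dist[3] = 9

Step 3: Shortest path: 6 -> 1
Total weight: 5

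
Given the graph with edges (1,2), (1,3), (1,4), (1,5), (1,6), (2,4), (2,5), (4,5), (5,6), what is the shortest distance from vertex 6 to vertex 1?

Step 1: Build adjacency list:
  1: 2, 3, 4, 5, 6
  2: 1, 4, 5
  3: 1
  4: 1, 2, 5
  5: 1, 2, 4, 6
  6: 1, 5

Step 2: BFS from vertex 6 to find shortest path to 1:
  vertex 1 reached at distance 1

Step 3: Shortest path: 6 -> 1
Path length: 1 edge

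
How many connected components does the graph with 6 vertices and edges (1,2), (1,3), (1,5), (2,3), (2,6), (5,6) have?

Step 1: Build adjacency list from edges:
  1: 2, 3, 5
  2: 1, 3, 6
  3: 1, 2
  4: (none)
  5: 1, 6
  6: 2, 5

Step 2: Run BFS/DFS from vertex 1:
  Visited: {1, 2, 3, 5, 6}
  Reached 5 of 6 vertices

Step 3: Only 5 of 6 vertices reached. Graph is disconnected.
Connected components: {1, 2, 3, 5, 6}, {4}
Number of connected components: 2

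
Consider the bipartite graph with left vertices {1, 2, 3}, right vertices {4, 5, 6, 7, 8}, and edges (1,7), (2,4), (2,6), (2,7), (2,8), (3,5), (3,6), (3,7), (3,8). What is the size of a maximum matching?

Step 1: List the neighbors of each left vertex:
  1: 7
  2: 4, 6, 7, 8
  3: 5, 6, 7, 8

Step 2: Greedily match left vertices, then look for augmenting paths:
  Match 1 -- 7
  Match 2 -- 4
  Match 3 -- 5
  No augmenting path remains.

Step 3: Verify this is maximum:
  Matching size 3 = min(|L|, |R|) = min(3, 5), which is an upper bound, so this matching is maximum.

Maximum matching: {(1,7), (2,4), (3,5)}
Size: 3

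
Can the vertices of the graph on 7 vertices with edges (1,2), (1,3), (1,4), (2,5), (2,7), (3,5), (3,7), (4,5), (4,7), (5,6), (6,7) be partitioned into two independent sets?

Step 1: Attempt 2-coloring using BFS:
  Start at vertex 1, assign color 0
  Color vertex 2 with color 1 (neighbor of 1)
  Color vertex 3 with color 1 (neighbor of 1)
  Color vertex 4 with color 1 (neighbor of 1)
  Color vertex 5 with color 0 (neighbor of 2)
  Color vertex 7 with color 0 (neighbor of 2)
  Color vertex 6 with color 1 (neighbor of 5)

Step 2: 2-coloring succeeded. No conflicts found.
  Set A (color 0): {1, 5, 7}
  Set B (color 1): {2, 3, 4, 6}

The graph is bipartite with partition {1, 5, 7}, {2, 3, 4, 6}.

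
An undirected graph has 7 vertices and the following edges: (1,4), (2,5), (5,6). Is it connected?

Step 1: Build adjacency list from edges:
  1: 4
  2: 5
  3: (none)
  4: 1
  5: 2, 6
  6: 5
  7: (none)

Step 2: Run BFS/DFS from vertex 1:
  Visited: {1, 4}
  Reached 2 of 7 vertices

Step 3: Only 2 of 7 vertices reached. Graph is disconnected.
Connected components: {1, 4}, {2, 5, 6}, {3}, {7}
Answer: No, the graph is not connected (4 components).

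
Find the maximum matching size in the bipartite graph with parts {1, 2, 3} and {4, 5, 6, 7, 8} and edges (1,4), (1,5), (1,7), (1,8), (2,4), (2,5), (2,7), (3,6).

Step 1: List the neighbors of each left vertex:
  1: 4, 5, 7, 8
  2: 4, 5, 7
  3: 6

Step 2: Greedily match left vertices, then look for augmenting paths:
  Match 1 -- 4
  Match 2 -- 5
  Match 3 -- 6
  No augmenting path remains.

Step 3: Verify this is maximum:
  Matching size 3 = min(|L|, |R|) = min(3, 5), which is an upper bound, so this matching is maximum.

Maximum matching: {(1,4), (2,5), (3,6)}
Size: 3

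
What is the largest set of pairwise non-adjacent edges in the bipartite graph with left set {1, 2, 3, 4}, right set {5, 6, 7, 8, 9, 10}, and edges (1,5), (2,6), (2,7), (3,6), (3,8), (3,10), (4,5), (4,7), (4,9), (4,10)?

Step 1: List the neighbors of each left vertex:
  1: 5
  2: 6, 7
  3: 6, 8, 10
  4: 5, 7, 9, 10

Step 2: Greedily match left vertices, then look for augmenting paths:
  Match 1 -- 5
  Match 2 -- 6
  Match 3 -- 8
  Match 4 -- 7
  No augmenting path remains.

Step 3: Verify this is maximum:
  Matching size 4 = min(|L|, |R|) = min(4, 6), which is an upper bound, so this matching is maximum.

Maximum matching: {(1,5), (2,6), (3,8), (4,7)}
Size: 4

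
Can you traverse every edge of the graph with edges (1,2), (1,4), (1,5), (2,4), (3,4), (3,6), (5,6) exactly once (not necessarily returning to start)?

Step 1: Find the degree of each vertex:
  deg(1) = 3
  deg(2) = 2
  deg(3) = 2
  deg(4) = 3
  deg(5) = 2
  deg(6) = 2

Step 2: Count vertices with odd degree:
  Odd-degree vertices: 1, 4 (2 total)

Step 3: Apply Euler's theorem:
  - Eulerian circuit exists iff graph is connected and all vertices have even degree
  - Eulerian path exists iff graph is connected and has 0 or 2 odd-degree vertices

Graph is connected with exactly 2 odd-degree vertices (1, 4).
Eulerian path exists (starting and ending at the odd-degree vertices), but no Eulerian circuit.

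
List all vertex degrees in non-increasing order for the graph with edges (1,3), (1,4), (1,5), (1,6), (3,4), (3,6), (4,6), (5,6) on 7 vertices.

Step 1: Count edges incident to each vertex:
  deg(1) = 4 (neighbors: 3, 4, 5, 6)
  deg(2) = 0 (neighbors: none)
  deg(3) = 3 (neighbors: 1, 4, 6)
  deg(4) = 3 (neighbors: 1, 3, 6)
  deg(5) = 2 (neighbors: 1, 6)
  deg(6) = 4 (neighbors: 1, 3, 4, 5)
  deg(7) = 0 (neighbors: none)

Step 2: Sort degrees in non-increasing order:
  Degrees: [4, 0, 3, 3, 2, 4, 0] -> sorted: [4, 4, 3, 3, 2, 0, 0]

Degree sequence: [4, 4, 3, 3, 2, 0, 0]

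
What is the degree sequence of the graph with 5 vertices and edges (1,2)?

Step 1: Count edges incident to each vertex:
  deg(1) = 1 (neighbors: 2)
  deg(2) = 1 (neighbors: 1)
  deg(3) = 0 (neighbors: none)
  deg(4) = 0 (neighbors: none)
  deg(5) = 0 (neighbors: none)

Step 2: Sort degrees in non-increasing order:
  Degrees: [1, 1, 0, 0, 0] -> sorted: [1, 1, 0, 0, 0]

Degree sequence: [1, 1, 0, 0, 0]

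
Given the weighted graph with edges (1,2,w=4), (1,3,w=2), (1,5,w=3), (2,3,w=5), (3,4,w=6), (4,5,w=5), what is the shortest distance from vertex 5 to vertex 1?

Step 1: Build adjacency list with weights:
  1: 2(w=4), 3(w=2), 5(w=3)
  2: 1(w=4), 3(w=5)
  3: 1(w=2), 2(w=5), 4(w=6)
  4: 3(w=6), 5(w=5)
  5: 1(w=3), 4(w=5)

Step 2: Apply Dijkstra's algorithm from vertex 5:
  Visit vertex 5 (distance=0)
    Update dist[1] = 3
    Update dist[4] = 5
  Visit vertex 1 (distance=3)
    Update dist[2] = 7
    Update dist[3] = 5

Step 3: Shortest path: 5 -> 1
Total weight: 3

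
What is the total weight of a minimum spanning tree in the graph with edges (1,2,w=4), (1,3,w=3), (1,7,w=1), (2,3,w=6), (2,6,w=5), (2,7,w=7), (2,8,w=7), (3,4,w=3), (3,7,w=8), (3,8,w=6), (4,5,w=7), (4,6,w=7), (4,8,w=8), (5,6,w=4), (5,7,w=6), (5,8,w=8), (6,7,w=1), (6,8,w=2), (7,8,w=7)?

Apply Kruskal's algorithm (sort edges by weight, add if no cycle):

Sorted edges by weight:
  (1,7) w=1
  (6,7) w=1
  (6,8) w=2
  (1,3) w=3
  (3,4) w=3
  (1,2) w=4
  (5,6) w=4
  (2,6) w=5
  (2,3) w=6
  (3,8) w=6
  (5,7) w=6
  (2,8) w=7
  (2,7) w=7
  (4,5) w=7
  (4,6) w=7
  (7,8) w=7
  (3,7) w=8
  (4,8) w=8
  (5,8) w=8

Add edge (1,7) w=1 -- no cycle. Running total: 1
Add edge (6,7) w=1 -- no cycle. Running total: 2
Add edge (6,8) w=2 -- no cycle. Running total: 4
Add edge (1,3) w=3 -- no cycle. Running total: 7
Add edge (3,4) w=3 -- no cycle. Running total: 10
Add edge (1,2) w=4 -- no cycle. Running total: 14
Add edge (5,6) w=4 -- no cycle. Running total: 18

MST edges: (1,7,w=1), (6,7,w=1), (6,8,w=2), (1,3,w=3), (3,4,w=3), (1,2,w=4), (5,6,w=4)
Total MST weight: 1 + 1 + 2 + 3 + 3 + 4 + 4 = 18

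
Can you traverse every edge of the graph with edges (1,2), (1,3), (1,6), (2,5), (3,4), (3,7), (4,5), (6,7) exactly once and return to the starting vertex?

Step 1: Find the degree of each vertex:
  deg(1) = 3
  deg(2) = 2
  deg(3) = 3
  deg(4) = 2
  deg(5) = 2
  deg(6) = 2
  deg(7) = 2

Step 2: Count vertices with odd degree:
  Odd-degree vertices: 1, 3 (2 total)

Step 3: Apply Euler's theorem:
  - Eulerian circuit exists iff graph is connected and all vertices have even degree
  - Eulerian path exists iff graph is connected and has 0 or 2 odd-degree vertices

Graph is connected with exactly 2 odd-degree vertices (1, 3).
Eulerian path exists (starting and ending at the odd-degree vertices), but no Eulerian circuit.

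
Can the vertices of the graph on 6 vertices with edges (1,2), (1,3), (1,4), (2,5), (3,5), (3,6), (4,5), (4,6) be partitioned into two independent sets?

Step 1: Attempt 2-coloring using BFS:
  Start at vertex 1, assign color 0
  Color vertex 2 with color 1 (neighbor of 1)
  Color vertex 3 with color 1 (neighbor of 1)
  Color vertex 4 with color 1 (neighbor of 1)
  Color vertex 5 with color 0 (neighbor of 2)
  Color vertex 6 with color 0 (neighbor of 3)

Step 2: 2-coloring succeeded. No conflicts found.
  Set A (color 0): {1, 5, 6}
  Set B (color 1): {2, 3, 4}

The graph is bipartite with partition {1, 5, 6}, {2, 3, 4}.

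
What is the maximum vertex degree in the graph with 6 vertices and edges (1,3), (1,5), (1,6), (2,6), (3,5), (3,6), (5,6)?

Step 1: Count edges incident to each vertex:
  deg(1) = 3 (neighbors: 3, 5, 6)
  deg(2) = 1 (neighbors: 6)
  deg(3) = 3 (neighbors: 1, 5, 6)
  deg(4) = 0 (neighbors: none)
  deg(5) = 3 (neighbors: 1, 3, 6)
  deg(6) = 4 (neighbors: 1, 2, 3, 5)

Step 2: Find maximum:
  max(3, 1, 3, 0, 3, 4) = 4 (vertex 6)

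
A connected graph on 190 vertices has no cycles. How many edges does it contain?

A tree on n vertices always has exactly n - 1 edges.
For n = 190: edges = 190 - 1 = 189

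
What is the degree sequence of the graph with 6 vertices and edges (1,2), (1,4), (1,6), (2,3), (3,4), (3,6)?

Step 1: Count edges incident to each vertex:
  deg(1) = 3 (neighbors: 2, 4, 6)
  deg(2) = 2 (neighbors: 1, 3)
  deg(3) = 3 (neighbors: 2, 4, 6)
  deg(4) = 2 (neighbors: 1, 3)
  deg(5) = 0 (neighbors: none)
  deg(6) = 2 (neighbors: 1, 3)

Step 2: Sort degrees in non-increasing order:
  Degrees: [3, 2, 3, 2, 0, 2] -> sorted: [3, 3, 2, 2, 2, 0]

Degree sequence: [3, 3, 2, 2, 2, 0]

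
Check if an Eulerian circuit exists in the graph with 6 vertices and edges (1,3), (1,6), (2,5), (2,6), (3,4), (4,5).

Step 1: Find the degree of each vertex:
  deg(1) = 2
  deg(2) = 2
  deg(3) = 2
  deg(4) = 2
  deg(5) = 2
  deg(6) = 2

Step 2: Count vertices with odd degree:
  All vertices have even degree (0 odd-degree vertices)

Step 3: Apply Euler's theorem:
  - Eulerian circuit exists iff graph is connected and all vertices have even degree
  - Eulerian path exists iff graph is connected and has 0 or 2 odd-degree vertices

Graph is connected with 0 odd-degree vertices.
Both Eulerian circuit and Eulerian path exist.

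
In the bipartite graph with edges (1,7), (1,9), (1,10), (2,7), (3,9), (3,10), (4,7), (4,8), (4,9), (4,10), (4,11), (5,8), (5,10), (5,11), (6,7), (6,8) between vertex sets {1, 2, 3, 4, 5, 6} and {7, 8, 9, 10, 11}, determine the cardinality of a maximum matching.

Step 1: List the neighbors of each left vertex:
  1: 7, 9, 10
  2: 7
  3: 9, 10
  4: 7, 8, 9, 10, 11
  5: 8, 10, 11
  6: 7, 8

Step 2: Greedily match left vertices, then look for augmenting paths:
  Match 1 -- 7
  Match 3 -- 9
  Match 4 -- 11
  Match 5 -- 10
  Match 6 -- 8
  No augmenting path remains.

Step 3: Verify this is maximum:
  Matching size 5 = min(|L|, |R|) = min(6, 5), which is an upper bound, so this matching is maximum.

Maximum matching: {(1,7), (3,9), (4,11), (5,10), (6,8)}
Size: 5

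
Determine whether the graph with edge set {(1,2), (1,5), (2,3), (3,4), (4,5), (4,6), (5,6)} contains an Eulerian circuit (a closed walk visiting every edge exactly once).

Step 1: Find the degree of each vertex:
  deg(1) = 2
  deg(2) = 2
  deg(3) = 2
  deg(4) = 3
  deg(5) = 3
  deg(6) = 2

Step 2: Count vertices with odd degree:
  Odd-degree vertices: 4, 5 (2 total)

Step 3: Apply Euler's theorem:
  - Eulerian circuit exists iff graph is connected and all vertices have even degree
  - Eulerian path exists iff graph is connected and has 0 or 2 odd-degree vertices

Graph is connected with exactly 2 odd-degree vertices (4, 5).
Eulerian path exists (starting and ending at the odd-degree vertices), but no Eulerian circuit.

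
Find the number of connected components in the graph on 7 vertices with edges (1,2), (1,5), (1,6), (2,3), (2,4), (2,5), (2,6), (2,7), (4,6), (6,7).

Step 1: Build adjacency list from edges:
  1: 2, 5, 6
  2: 1, 3, 4, 5, 6, 7
  3: 2
  4: 2, 6
  5: 1, 2
  6: 1, 2, 4, 7
  7: 2, 6

Step 2: Run BFS/DFS from vertex 1:
  Visited: {1, 2, 5, 6, 3, 4, 7}
  Reached 7 of 7 vertices

Step 3: All 7 vertices reached from vertex 1, so the graph is connected.
Number of connected components: 1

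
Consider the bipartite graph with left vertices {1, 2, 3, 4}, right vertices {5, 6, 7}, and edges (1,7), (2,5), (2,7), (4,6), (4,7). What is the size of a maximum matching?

Step 1: List the neighbors of each left vertex:
  1: 7
  2: 5, 7
  3: (none)
  4: 6, 7

Step 2: Greedily match left vertices, then look for augmenting paths:
  Match 1 -- 7
  Match 2 -- 5
  Match 4 -- 6
  No augmenting path remains.

Step 3: Verify this is maximum:
  Matching size 3 = min(|L|, |R|) = min(4, 3), which is an upper bound, so this matching is maximum.

Maximum matching: {(1,7), (2,5), (4,6)}
Size: 3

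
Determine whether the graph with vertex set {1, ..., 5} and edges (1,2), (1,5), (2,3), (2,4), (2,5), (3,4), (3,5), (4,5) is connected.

Step 1: Build adjacency list from edges:
  1: 2, 5
  2: 1, 3, 4, 5
  3: 2, 4, 5
  4: 2, 3, 5
  5: 1, 2, 3, 4

Step 2: Run BFS/DFS from vertex 1:
  Visited: {1, 2, 5, 3, 4}
  Reached 5 of 5 vertices

Step 3: All 5 vertices reached from vertex 1, so the graph is connected.
Answer: Yes, the graph is connected.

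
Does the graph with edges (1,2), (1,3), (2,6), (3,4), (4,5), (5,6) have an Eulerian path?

Step 1: Find the degree of each vertex:
  deg(1) = 2
  deg(2) = 2
  deg(3) = 2
  deg(4) = 2
  deg(5) = 2
  deg(6) = 2

Step 2: Count vertices with odd degree:
  All vertices have even degree (0 odd-degree vertices)

Step 3: Apply Euler's theorem:
  - Eulerian circuit exists iff graph is connected and all vertices have even degree
  - Eulerian path exists iff graph is connected and has 0 or 2 odd-degree vertices

Graph is connected with 0 odd-degree vertices.
Both Eulerian circuit and Eulerian path exist.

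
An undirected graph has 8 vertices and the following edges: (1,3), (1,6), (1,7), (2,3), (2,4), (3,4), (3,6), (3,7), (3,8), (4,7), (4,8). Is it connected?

Step 1: Build adjacency list from edges:
  1: 3, 6, 7
  2: 3, 4
  3: 1, 2, 4, 6, 7, 8
  4: 2, 3, 7, 8
  5: (none)
  6: 1, 3
  7: 1, 3, 4
  8: 3, 4

Step 2: Run BFS/DFS from vertex 1:
  Visited: {1, 3, 6, 7, 2, 4, 8}
  Reached 7 of 8 vertices

Step 3: Only 7 of 8 vertices reached. Graph is disconnected.
Connected components: {1, 2, 3, 4, 6, 7, 8}, {5}
Answer: No, the graph is not connected (2 components).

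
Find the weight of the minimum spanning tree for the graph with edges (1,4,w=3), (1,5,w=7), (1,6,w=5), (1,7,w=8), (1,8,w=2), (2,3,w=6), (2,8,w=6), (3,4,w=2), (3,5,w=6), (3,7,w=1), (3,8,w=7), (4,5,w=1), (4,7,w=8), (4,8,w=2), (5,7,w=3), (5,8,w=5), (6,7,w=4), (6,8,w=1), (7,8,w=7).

Apply Kruskal's algorithm (sort edges by weight, add if no cycle):

Sorted edges by weight:
  (3,7) w=1
  (4,5) w=1
  (6,8) w=1
  (1,8) w=2
  (3,4) w=2
  (4,8) w=2
  (1,4) w=3
  (5,7) w=3
  (6,7) w=4
  (1,6) w=5
  (5,8) w=5
  (2,8) w=6
  (2,3) w=6
  (3,5) w=6
  (1,5) w=7
  (3,8) w=7
  (7,8) w=7
  (1,7) w=8
  (4,7) w=8

Add edge (3,7) w=1 -- no cycle. Running total: 1
Add edge (4,5) w=1 -- no cycle. Running total: 2
Add edge (6,8) w=1 -- no cycle. Running total: 3
Add edge (1,8) w=2 -- no cycle. Running total: 5
Add edge (3,4) w=2 -- no cycle. Running total: 7
Add edge (4,8) w=2 -- no cycle. Running total: 9
Skip edge (1,4) w=3 -- would create cycle
Skip edge (5,7) w=3 -- would create cycle
Skip edge (6,7) w=4 -- would create cycle
Skip edge (1,6) w=5 -- would create cycle
Skip edge (5,8) w=5 -- would create cycle
Add edge (2,8) w=6 -- no cycle. Running total: 15

MST edges: (3,7,w=1), (4,5,w=1), (6,8,w=1), (1,8,w=2), (3,4,w=2), (4,8,w=2), (2,8,w=6)
Total MST weight: 1 + 1 + 1 + 2 + 2 + 2 + 6 = 15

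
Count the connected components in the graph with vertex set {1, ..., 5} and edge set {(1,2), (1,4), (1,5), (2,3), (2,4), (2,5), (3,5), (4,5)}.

Step 1: Build adjacency list from edges:
  1: 2, 4, 5
  2: 1, 3, 4, 5
  3: 2, 5
  4: 1, 2, 5
  5: 1, 2, 3, 4

Step 2: Run BFS/DFS from vertex 1:
  Visited: {1, 2, 4, 5, 3}
  Reached 5 of 5 vertices

Step 3: All 5 vertices reached from vertex 1, so the graph is connected.
Number of connected components: 1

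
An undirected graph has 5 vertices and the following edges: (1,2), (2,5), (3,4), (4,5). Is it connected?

Step 1: Build adjacency list from edges:
  1: 2
  2: 1, 5
  3: 4
  4: 3, 5
  5: 2, 4

Step 2: Run BFS/DFS from vertex 1:
  Visited: {1, 2, 5, 4, 3}
  Reached 5 of 5 vertices

Step 3: All 5 vertices reached from vertex 1, so the graph is connected.
Answer: Yes, the graph is connected.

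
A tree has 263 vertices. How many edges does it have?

A tree on n vertices always has exactly n - 1 edges.
For n = 263: edges = 263 - 1 = 262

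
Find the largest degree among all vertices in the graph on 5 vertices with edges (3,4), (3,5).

Step 1: Count edges incident to each vertex:
  deg(1) = 0 (neighbors: none)
  deg(2) = 0 (neighbors: none)
  deg(3) = 2 (neighbors: 4, 5)
  deg(4) = 1 (neighbors: 3)
  deg(5) = 1 (neighbors: 3)

Step 2: Find maximum:
  max(0, 0, 2, 1, 1) = 2 (vertex 3)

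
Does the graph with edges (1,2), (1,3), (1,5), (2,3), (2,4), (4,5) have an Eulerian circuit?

Step 1: Find the degree of each vertex:
  deg(1) = 3
  deg(2) = 3
  deg(3) = 2
  deg(4) = 2
  deg(5) = 2

Step 2: Count vertices with odd degree:
  Odd-degree vertices: 1, 2 (2 total)

Step 3: Apply Euler's theorem:
  - Eulerian circuit exists iff graph is connected and all vertices have even degree
  - Eulerian path exists iff graph is connected and has 0 or 2 odd-degree vertices

Graph is connected with exactly 2 odd-degree vertices (1, 2).
Eulerian path exists (starting and ending at the odd-degree vertices), but no Eulerian circuit.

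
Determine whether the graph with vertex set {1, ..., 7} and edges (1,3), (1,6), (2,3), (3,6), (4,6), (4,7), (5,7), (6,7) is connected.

Step 1: Build adjacency list from edges:
  1: 3, 6
  2: 3
  3: 1, 2, 6
  4: 6, 7
  5: 7
  6: 1, 3, 4, 7
  7: 4, 5, 6

Step 2: Run BFS/DFS from vertex 1:
  Visited: {1, 3, 6, 2, 4, 7, 5}
  Reached 7 of 7 vertices

Step 3: All 7 vertices reached from vertex 1, so the graph is connected.
Answer: Yes, the graph is connected.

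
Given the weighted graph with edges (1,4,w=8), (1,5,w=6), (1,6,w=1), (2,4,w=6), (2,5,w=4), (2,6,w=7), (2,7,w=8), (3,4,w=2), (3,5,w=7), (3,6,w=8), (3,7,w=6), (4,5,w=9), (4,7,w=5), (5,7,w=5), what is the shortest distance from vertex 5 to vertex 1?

Step 1: Build adjacency list with weights:
  1: 4(w=8), 5(w=6), 6(w=1)
  2: 4(w=6), 5(w=4), 6(w=7), 7(w=8)
  3: 4(w=2), 5(w=7), 6(w=8), 7(w=6)
  4: 1(w=8), 2(w=6), 3(w=2), 5(w=9), 7(w=5)
  5: 1(w=6), 2(w=4), 3(w=7), 4(w=9), 7(w=5)
  6: 1(w=1), 2(w=7), 3(w=8)
  7: 2(w=8), 3(w=6), 4(w=5), 5(w=5)

Step 2: Apply Dijkstra's algorithm from vertex 5:
  Visit vertex 5 (distance=0)
    Update dist[1] = 6
    Update dist[2] = 4
    Update dist[3] = 7
    Update dist[4] = 9
    Update dist[7] = 5
  Visit vertex 2 (distance=4)
    Update dist[6] = 11
  Visit vertex 7 (distance=5)
  Visit vertex 1 (distance=6)
    Update dist[6] = 7

Step 3: Shortest path: 5 -> 1
Total weight: 6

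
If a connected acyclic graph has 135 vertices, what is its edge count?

A tree on n vertices always has exactly n - 1 edges.
For n = 135: edges = 135 - 1 = 134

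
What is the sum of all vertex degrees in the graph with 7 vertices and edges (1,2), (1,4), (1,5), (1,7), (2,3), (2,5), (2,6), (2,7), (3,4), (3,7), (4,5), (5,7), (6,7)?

Step 1: Count edges incident to each vertex:
  deg(1) = 4 (neighbors: 2, 4, 5, 7)
  deg(2) = 5 (neighbors: 1, 3, 5, 6, 7)
  deg(3) = 3 (neighbors: 2, 4, 7)
  deg(4) = 3 (neighbors: 1, 3, 5)
  deg(5) = 4 (neighbors: 1, 2, 4, 7)
  deg(6) = 2 (neighbors: 2, 7)
  deg(7) = 5 (neighbors: 1, 2, 3, 5, 6)

Step 2: Sum all degrees:
  4 + 5 + 3 + 3 + 4 + 2 + 5 = 26

Verification: sum of degrees = 2 * |E| = 2 * 13 = 26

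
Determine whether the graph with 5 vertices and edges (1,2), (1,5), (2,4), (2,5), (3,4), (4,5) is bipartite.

Step 1: Attempt 2-coloring using BFS:
  Start at vertex 1, assign color 0
  Color vertex 2 with color 1 (neighbor of 1)
  Color vertex 5 with color 1 (neighbor of 1)
  Color vertex 4 with color 0 (neighbor of 2)

Step 2: Conflict found! Vertices 2 and 5 are adjacent but have the same color.
This means the graph contains an odd cycle.

The graph is NOT bipartite.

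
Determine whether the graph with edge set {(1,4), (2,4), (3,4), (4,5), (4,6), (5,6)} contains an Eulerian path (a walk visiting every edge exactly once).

Step 1: Find the degree of each vertex:
  deg(1) = 1
  deg(2) = 1
  deg(3) = 1
  deg(4) = 5
  deg(5) = 2
  deg(6) = 2

Step 2: Count vertices with odd degree:
  Odd-degree vertices: 1, 2, 3, 4 (4 total)

Step 3: Apply Euler's theorem:
  - Eulerian circuit exists iff graph is connected and all vertices have even degree
  - Eulerian path exists iff graph is connected and has 0 or 2 odd-degree vertices

Graph has 4 odd-degree vertices (need 0 or 2).
Neither Eulerian path nor Eulerian circuit exists.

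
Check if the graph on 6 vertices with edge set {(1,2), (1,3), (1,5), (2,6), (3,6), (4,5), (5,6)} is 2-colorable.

Step 1: Attempt 2-coloring using BFS:
  Start at vertex 1, assign color 0
  Color vertex 2 with color 1 (neighbor of 1)
  Color vertex 3 with color 1 (neighbor of 1)
  Color vertex 5 with color 1 (neighbor of 1)
  Color vertex 6 with color 0 (neighbor of 2)
  Color vertex 4 with color 0 (neighbor of 5)

Step 2: 2-coloring succeeded. No conflicts found.
  Set A (color 0): {1, 4, 6}
  Set B (color 1): {2, 3, 5}

The graph is bipartite with partition {1, 4, 6}, {2, 3, 5}.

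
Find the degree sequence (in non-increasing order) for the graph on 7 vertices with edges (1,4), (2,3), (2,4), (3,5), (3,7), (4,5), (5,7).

Step 1: Count edges incident to each vertex:
  deg(1) = 1 (neighbors: 4)
  deg(2) = 2 (neighbors: 3, 4)
  deg(3) = 3 (neighbors: 2, 5, 7)
  deg(4) = 3 (neighbors: 1, 2, 5)
  deg(5) = 3 (neighbors: 3, 4, 7)
  deg(6) = 0 (neighbors: none)
  deg(7) = 2 (neighbors: 3, 5)

Step 2: Sort degrees in non-increasing order:
  Degrees: [1, 2, 3, 3, 3, 0, 2] -> sorted: [3, 3, 3, 2, 2, 1, 0]

Degree sequence: [3, 3, 3, 2, 2, 1, 0]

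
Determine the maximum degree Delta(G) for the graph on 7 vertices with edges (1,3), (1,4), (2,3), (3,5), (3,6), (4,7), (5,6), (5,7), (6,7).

Step 1: Count edges incident to each vertex:
  deg(1) = 2 (neighbors: 3, 4)
  deg(2) = 1 (neighbors: 3)
  deg(3) = 4 (neighbors: 1, 2, 5, 6)
  deg(4) = 2 (neighbors: 1, 7)
  deg(5) = 3 (neighbors: 3, 6, 7)
  deg(6) = 3 (neighbors: 3, 5, 7)
  deg(7) = 3 (neighbors: 4, 5, 6)

Step 2: Find maximum:
  max(2, 1, 4, 2, 3, 3, 3) = 4 (vertex 3)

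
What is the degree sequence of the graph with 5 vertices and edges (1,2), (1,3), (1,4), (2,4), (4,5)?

Step 1: Count edges incident to each vertex:
  deg(1) = 3 (neighbors: 2, 3, 4)
  deg(2) = 2 (neighbors: 1, 4)
  deg(3) = 1 (neighbors: 1)
  deg(4) = 3 (neighbors: 1, 2, 5)
  deg(5) = 1 (neighbors: 4)

Step 2: Sort degrees in non-increasing order:
  Degrees: [3, 2, 1, 3, 1] -> sorted: [3, 3, 2, 1, 1]

Degree sequence: [3, 3, 2, 1, 1]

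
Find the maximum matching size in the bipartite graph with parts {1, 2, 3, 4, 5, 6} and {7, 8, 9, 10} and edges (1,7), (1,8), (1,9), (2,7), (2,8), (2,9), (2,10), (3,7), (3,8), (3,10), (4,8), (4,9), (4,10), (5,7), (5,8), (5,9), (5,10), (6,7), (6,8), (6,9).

Step 1: List the neighbors of each left vertex:
  1: 7, 8, 9
  2: 7, 8, 9, 10
  3: 7, 8, 10
  4: 8, 9, 10
  5: 7, 8, 9, 10
  6: 7, 8, 9

Step 2: Greedily match left vertices, then look for augmenting paths:
  Match 1 -- 7
  Match 2 -- 8
  Match 3 -- 10
  Match 4 -- 9
  No augmenting path remains.

Step 3: Verify this is maximum:
  Matching size 4 = min(|L|, |R|) = min(6, 4), which is an upper bound, so this matching is maximum.

Maximum matching: {(1,7), (2,8), (3,10), (4,9)}
Size: 4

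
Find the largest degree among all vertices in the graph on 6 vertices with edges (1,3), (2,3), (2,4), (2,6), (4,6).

Step 1: Count edges incident to each vertex:
  deg(1) = 1 (neighbors: 3)
  deg(2) = 3 (neighbors: 3, 4, 6)
  deg(3) = 2 (neighbors: 1, 2)
  deg(4) = 2 (neighbors: 2, 6)
  deg(5) = 0 (neighbors: none)
  deg(6) = 2 (neighbors: 2, 4)

Step 2: Find maximum:
  max(1, 3, 2, 2, 0, 2) = 3 (vertex 2)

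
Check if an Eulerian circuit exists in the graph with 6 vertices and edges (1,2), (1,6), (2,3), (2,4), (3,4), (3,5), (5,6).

Step 1: Find the degree of each vertex:
  deg(1) = 2
  deg(2) = 3
  deg(3) = 3
  deg(4) = 2
  deg(5) = 2
  deg(6) = 2

Step 2: Count vertices with odd degree:
  Odd-degree vertices: 2, 3 (2 total)

Step 3: Apply Euler's theorem:
  - Eulerian circuit exists iff graph is connected and all vertices have even degree
  - Eulerian path exists iff graph is connected and has 0 or 2 odd-degree vertices

Graph is connected with exactly 2 odd-degree vertices (2, 3).
Eulerian path exists (starting and ending at the odd-degree vertices), but no Eulerian circuit.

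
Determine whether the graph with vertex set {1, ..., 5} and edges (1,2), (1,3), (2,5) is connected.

Step 1: Build adjacency list from edges:
  1: 2, 3
  2: 1, 5
  3: 1
  4: (none)
  5: 2

Step 2: Run BFS/DFS from vertex 1:
  Visited: {1, 2, 3, 5}
  Reached 4 of 5 vertices

Step 3: Only 4 of 5 vertices reached. Graph is disconnected.
Connected components: {1, 2, 3, 5}, {4}
Answer: No, the graph is not connected (2 components).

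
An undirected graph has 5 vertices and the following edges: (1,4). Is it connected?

Step 1: Build adjacency list from edges:
  1: 4
  2: (none)
  3: (none)
  4: 1
  5: (none)

Step 2: Run BFS/DFS from vertex 1:
  Visited: {1, 4}
  Reached 2 of 5 vertices

Step 3: Only 2 of 5 vertices reached. Graph is disconnected.
Connected components: {1, 4}, {2}, {3}, {5}
Answer: No, the graph is not connected (4 components).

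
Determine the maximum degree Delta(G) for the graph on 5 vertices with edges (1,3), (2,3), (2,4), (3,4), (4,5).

Step 1: Count edges incident to each vertex:
  deg(1) = 1 (neighbors: 3)
  deg(2) = 2 (neighbors: 3, 4)
  deg(3) = 3 (neighbors: 1, 2, 4)
  deg(4) = 3 (neighbors: 2, 3, 5)
  deg(5) = 1 (neighbors: 4)

Step 2: Find maximum:
  max(1, 2, 3, 3, 1) = 3 (vertex 3)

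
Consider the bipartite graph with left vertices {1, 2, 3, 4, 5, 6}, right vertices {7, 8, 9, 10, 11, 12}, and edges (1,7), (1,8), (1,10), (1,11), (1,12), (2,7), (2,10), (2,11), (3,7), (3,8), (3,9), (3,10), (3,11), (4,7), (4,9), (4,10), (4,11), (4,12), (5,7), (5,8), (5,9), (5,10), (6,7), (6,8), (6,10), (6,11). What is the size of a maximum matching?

Step 1: List the neighbors of each left vertex:
  1: 7, 8, 10, 11, 12
  2: 7, 10, 11
  3: 7, 8, 9, 10, 11
  4: 7, 9, 10, 11, 12
  5: 7, 8, 9, 10
  6: 7, 8, 10, 11

Step 2: Greedily match left vertices, then look for augmenting paths:
  Match 1 -- 12
  Match 2 -- 10
  Match 3 -- 8
  Match 4 -- 9
  Match 5 -- 7
  Match 6 -- 11
  No augmenting path remains.

Step 3: Verify this is maximum:
  Matching size 6 = min(|L|, |R|) = min(6, 6), which is an upper bound, so this matching is maximum.

Maximum matching: {(1,12), (2,10), (3,8), (4,9), (5,7), (6,11)}
Size: 6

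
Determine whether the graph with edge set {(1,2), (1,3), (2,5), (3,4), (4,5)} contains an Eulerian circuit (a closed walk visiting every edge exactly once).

Step 1: Find the degree of each vertex:
  deg(1) = 2
  deg(2) = 2
  deg(3) = 2
  deg(4) = 2
  deg(5) = 2

Step 2: Count vertices with odd degree:
  All vertices have even degree (0 odd-degree vertices)

Step 3: Apply Euler's theorem:
  - Eulerian circuit exists iff graph is connected and all vertices have even degree
  - Eulerian path exists iff graph is connected and has 0 or 2 odd-degree vertices

Graph is connected with 0 odd-degree vertices.
Both Eulerian circuit and Eulerian path exist.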